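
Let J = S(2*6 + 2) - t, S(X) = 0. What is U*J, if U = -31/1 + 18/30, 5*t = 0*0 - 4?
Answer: -608/25 ≈ -24.320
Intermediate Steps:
t = -⅘ (t = (0*0 - 4)/5 = (0 - 4)/5 = (⅕)*(-4) = -⅘ ≈ -0.80000)
U = -152/5 (U = -31*1 + 18*(1/30) = -31 + ⅗ = -152/5 ≈ -30.400)
J = ⅘ (J = 0 - 1*(-⅘) = 0 + ⅘ = ⅘ ≈ 0.80000)
U*J = -152/5*⅘ = -608/25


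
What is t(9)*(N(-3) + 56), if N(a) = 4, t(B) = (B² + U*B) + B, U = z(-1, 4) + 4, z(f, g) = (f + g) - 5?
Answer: 6480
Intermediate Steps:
z(f, g) = -5 + f + g
U = 2 (U = (-5 - 1 + 4) + 4 = -2 + 4 = 2)
t(B) = B² + 3*B (t(B) = (B² + 2*B) + B = B² + 3*B)
t(9)*(N(-3) + 56) = (9*(3 + 9))*(4 + 56) = (9*12)*60 = 108*60 = 6480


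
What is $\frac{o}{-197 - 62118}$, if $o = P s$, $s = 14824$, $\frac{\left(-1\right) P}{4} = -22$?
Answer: $- \frac{118592}{5665} \approx -20.934$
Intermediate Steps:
$P = 88$ ($P = \left(-4\right) \left(-22\right) = 88$)
$o = 1304512$ ($o = 88 \cdot 14824 = 1304512$)
$\frac{o}{-197 - 62118} = \frac{1304512}{-197 - 62118} = \frac{1304512}{-62315} = 1304512 \left(- \frac{1}{62315}\right) = - \frac{118592}{5665}$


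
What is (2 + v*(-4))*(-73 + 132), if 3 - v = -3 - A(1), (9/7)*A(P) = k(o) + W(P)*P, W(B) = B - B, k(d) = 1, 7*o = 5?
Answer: -13334/9 ≈ -1481.6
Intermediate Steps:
o = 5/7 (o = (1/7)*5 = 5/7 ≈ 0.71429)
W(B) = 0
A(P) = 7/9 (A(P) = 7*(1 + 0*P)/9 = 7*(1 + 0)/9 = (7/9)*1 = 7/9)
v = 61/9 (v = 3 - (-3 - 1*7/9) = 3 - (-3 - 7/9) = 3 - 1*(-34/9) = 3 + 34/9 = 61/9 ≈ 6.7778)
(2 + v*(-4))*(-73 + 132) = (2 + (61/9)*(-4))*(-73 + 132) = (2 - 244/9)*59 = -226/9*59 = -13334/9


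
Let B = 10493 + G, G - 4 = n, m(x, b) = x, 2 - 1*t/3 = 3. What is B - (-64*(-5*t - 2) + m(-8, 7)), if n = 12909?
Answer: 24246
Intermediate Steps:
t = -3 (t = 6 - 3*3 = 6 - 9 = -3)
G = 12913 (G = 4 + 12909 = 12913)
B = 23406 (B = 10493 + 12913 = 23406)
B - (-64*(-5*t - 2) + m(-8, 7)) = 23406 - (-64*(-5*(-3) - 2) - 8) = 23406 - (-64*(15 - 2) - 8) = 23406 - (-64*13 - 8) = 23406 - (-832 - 8) = 23406 - 1*(-840) = 23406 + 840 = 24246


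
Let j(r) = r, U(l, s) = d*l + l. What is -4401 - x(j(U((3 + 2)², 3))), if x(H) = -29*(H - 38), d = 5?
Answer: -1153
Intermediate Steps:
U(l, s) = 6*l (U(l, s) = 5*l + l = 6*l)
x(H) = 1102 - 29*H (x(H) = -29*(-38 + H) = 1102 - 29*H)
-4401 - x(j(U((3 + 2)², 3))) = -4401 - (1102 - 174*(3 + 2)²) = -4401 - (1102 - 174*5²) = -4401 - (1102 - 174*25) = -4401 - (1102 - 29*150) = -4401 - (1102 - 4350) = -4401 - 1*(-3248) = -4401 + 3248 = -1153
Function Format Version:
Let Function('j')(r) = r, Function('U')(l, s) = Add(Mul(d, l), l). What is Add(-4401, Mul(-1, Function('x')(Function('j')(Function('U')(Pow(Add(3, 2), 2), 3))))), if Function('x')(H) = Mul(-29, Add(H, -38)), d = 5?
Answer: -1153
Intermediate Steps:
Function('U')(l, s) = Mul(6, l) (Function('U')(l, s) = Add(Mul(5, l), l) = Mul(6, l))
Function('x')(H) = Add(1102, Mul(-29, H)) (Function('x')(H) = Mul(-29, Add(-38, H)) = Add(1102, Mul(-29, H)))
Add(-4401, Mul(-1, Function('x')(Function('j')(Function('U')(Pow(Add(3, 2), 2), 3))))) = Add(-4401, Mul(-1, Add(1102, Mul(-29, Mul(6, Pow(Add(3, 2), 2)))))) = Add(-4401, Mul(-1, Add(1102, Mul(-29, Mul(6, Pow(5, 2)))))) = Add(-4401, Mul(-1, Add(1102, Mul(-29, Mul(6, 25))))) = Add(-4401, Mul(-1, Add(1102, Mul(-29, 150)))) = Add(-4401, Mul(-1, Add(1102, -4350))) = Add(-4401, Mul(-1, -3248)) = Add(-4401, 3248) = -1153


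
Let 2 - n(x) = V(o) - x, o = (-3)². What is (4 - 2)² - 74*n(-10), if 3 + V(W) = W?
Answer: 1040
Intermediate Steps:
o = 9
V(W) = -3 + W
n(x) = -4 + x (n(x) = 2 - ((-3 + 9) - x) = 2 - (6 - x) = 2 + (-6 + x) = -4 + x)
(4 - 2)² - 74*n(-10) = (4 - 2)² - 74*(-4 - 10) = 2² - 74*(-14) = 4 + 1036 = 1040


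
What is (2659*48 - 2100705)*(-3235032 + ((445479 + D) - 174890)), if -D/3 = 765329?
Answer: 10379212401390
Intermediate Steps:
D = -2295987 (D = -3*765329 = -2295987)
(2659*48 - 2100705)*(-3235032 + ((445479 + D) - 174890)) = (2659*48 - 2100705)*(-3235032 + ((445479 - 2295987) - 174890)) = (127632 - 2100705)*(-3235032 + (-1850508 - 174890)) = -1973073*(-3235032 - 2025398) = -1973073*(-5260430) = 10379212401390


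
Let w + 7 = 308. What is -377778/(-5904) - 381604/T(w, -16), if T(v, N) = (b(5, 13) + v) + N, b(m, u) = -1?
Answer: -89404211/69864 ≈ -1279.7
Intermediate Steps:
w = 301 (w = -7 + 308 = 301)
T(v, N) = -1 + N + v (T(v, N) = (-1 + v) + N = -1 + N + v)
-377778/(-5904) - 381604/T(w, -16) = -377778/(-5904) - 381604/(-1 - 16 + 301) = -377778*(-1/5904) - 381604/284 = 62963/984 - 381604*1/284 = 62963/984 - 95401/71 = -89404211/69864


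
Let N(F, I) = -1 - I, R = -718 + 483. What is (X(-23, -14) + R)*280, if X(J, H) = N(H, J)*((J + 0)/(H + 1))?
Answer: -713720/13 ≈ -54902.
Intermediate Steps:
R = -235
X(J, H) = J*(-1 - J)/(1 + H) (X(J, H) = (-1 - J)*((J + 0)/(H + 1)) = (-1 - J)*(J/(1 + H)) = J*(-1 - J)/(1 + H))
(X(-23, -14) + R)*280 = (-1*(-23)*(1 - 23)/(1 - 14) - 235)*280 = (-1*(-23)*(-22)/(-13) - 235)*280 = (-1*(-23)*(-1/13)*(-22) - 235)*280 = (506/13 - 235)*280 = -2549/13*280 = -713720/13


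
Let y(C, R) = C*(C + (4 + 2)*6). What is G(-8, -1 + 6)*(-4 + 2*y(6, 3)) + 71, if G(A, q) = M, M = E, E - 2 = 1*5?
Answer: 3571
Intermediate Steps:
E = 7 (E = 2 + 1*5 = 2 + 5 = 7)
M = 7
y(C, R) = C*(36 + C) (y(C, R) = C*(C + 6*6) = C*(C + 36) = C*(36 + C))
G(A, q) = 7
G(-8, -1 + 6)*(-4 + 2*y(6, 3)) + 71 = 7*(-4 + 2*(6*(36 + 6))) + 71 = 7*(-4 + 2*(6*42)) + 71 = 7*(-4 + 2*252) + 71 = 7*(-4 + 504) + 71 = 7*500 + 71 = 3500 + 71 = 3571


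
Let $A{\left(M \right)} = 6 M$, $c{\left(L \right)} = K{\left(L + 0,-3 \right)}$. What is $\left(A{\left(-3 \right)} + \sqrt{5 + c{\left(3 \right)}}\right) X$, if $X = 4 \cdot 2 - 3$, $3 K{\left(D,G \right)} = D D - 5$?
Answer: $-90 + \frac{5 \sqrt{57}}{3} \approx -77.417$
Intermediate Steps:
$K{\left(D,G \right)} = - \frac{5}{3} + \frac{D^{2}}{3}$ ($K{\left(D,G \right)} = \frac{D D - 5}{3} = \frac{D^{2} - 5}{3} = \frac{-5 + D^{2}}{3} = - \frac{5}{3} + \frac{D^{2}}{3}$)
$c{\left(L \right)} = - \frac{5}{3} + \frac{L^{2}}{3}$ ($c{\left(L \right)} = - \frac{5}{3} + \frac{\left(L + 0\right)^{2}}{3} = - \frac{5}{3} + \frac{L^{2}}{3}$)
$X = 5$ ($X = 8 - 3 = 5$)
$\left(A{\left(-3 \right)} + \sqrt{5 + c{\left(3 \right)}}\right) X = \left(6 \left(-3\right) + \sqrt{5 - \left(\frac{5}{3} - \frac{3^{2}}{3}\right)}\right) 5 = \left(-18 + \sqrt{5 + \left(- \frac{5}{3} + \frac{1}{3} \cdot 9\right)}\right) 5 = \left(-18 + \sqrt{5 + \left(- \frac{5}{3} + 3\right)}\right) 5 = \left(-18 + \sqrt{5 + \frac{4}{3}}\right) 5 = \left(-18 + \sqrt{\frac{19}{3}}\right) 5 = \left(-18 + \frac{\sqrt{57}}{3}\right) 5 = -90 + \frac{5 \sqrt{57}}{3}$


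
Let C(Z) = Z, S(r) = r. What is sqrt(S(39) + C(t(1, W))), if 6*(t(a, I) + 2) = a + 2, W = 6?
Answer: 5*sqrt(6)/2 ≈ 6.1237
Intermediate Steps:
t(a, I) = -5/3 + a/6 (t(a, I) = -2 + (a + 2)/6 = -2 + (2 + a)/6 = -2 + (1/3 + a/6) = -5/3 + a/6)
sqrt(S(39) + C(t(1, W))) = sqrt(39 + (-5/3 + (1/6)*1)) = sqrt(39 + (-5/3 + 1/6)) = sqrt(39 - 3/2) = sqrt(75/2) = 5*sqrt(6)/2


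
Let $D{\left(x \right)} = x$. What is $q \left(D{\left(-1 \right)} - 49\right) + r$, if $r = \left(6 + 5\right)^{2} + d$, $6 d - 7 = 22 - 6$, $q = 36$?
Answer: $- \frac{10051}{6} \approx -1675.2$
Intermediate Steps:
$d = \frac{23}{6}$ ($d = \frac{7}{6} + \frac{22 - 6}{6} = \frac{7}{6} + \frac{1}{6} \cdot 16 = \frac{7}{6} + \frac{8}{3} = \frac{23}{6} \approx 3.8333$)
$r = \frac{749}{6}$ ($r = \left(6 + 5\right)^{2} + \frac{23}{6} = 11^{2} + \frac{23}{6} = 121 + \frac{23}{6} = \frac{749}{6} \approx 124.83$)
$q \left(D{\left(-1 \right)} - 49\right) + r = 36 \left(-1 - 49\right) + \frac{749}{6} = 36 \left(-50\right) + \frac{749}{6} = -1800 + \frac{749}{6} = - \frac{10051}{6}$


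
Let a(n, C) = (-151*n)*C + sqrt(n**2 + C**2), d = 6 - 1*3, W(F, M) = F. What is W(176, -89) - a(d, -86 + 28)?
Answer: -26098 - sqrt(3373) ≈ -26156.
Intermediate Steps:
d = 3 (d = 6 - 3 = 3)
a(n, C) = sqrt(C**2 + n**2) - 151*C*n (a(n, C) = -151*C*n + sqrt(C**2 + n**2) = sqrt(C**2 + n**2) - 151*C*n)
W(176, -89) - a(d, -86 + 28) = 176 - (sqrt((-86 + 28)**2 + 3**2) - 151*(-86 + 28)*3) = 176 - (sqrt((-58)**2 + 9) - 151*(-58)*3) = 176 - (sqrt(3364 + 9) + 26274) = 176 - (sqrt(3373) + 26274) = 176 - (26274 + sqrt(3373)) = 176 + (-26274 - sqrt(3373)) = -26098 - sqrt(3373)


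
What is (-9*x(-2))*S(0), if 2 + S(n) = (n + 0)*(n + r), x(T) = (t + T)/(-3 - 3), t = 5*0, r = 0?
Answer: 6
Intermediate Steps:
t = 0
x(T) = -T/6 (x(T) = (0 + T)/(-3 - 3) = T/(-6) = T*(-1/6) = -T/6)
S(n) = -2 + n**2 (S(n) = -2 + (n + 0)*(n + 0) = -2 + n*n = -2 + n**2)
(-9*x(-2))*S(0) = (-(-3)*(-2)/2)*(-2 + 0**2) = (-9*1/3)*(-2 + 0) = -3*(-2) = 6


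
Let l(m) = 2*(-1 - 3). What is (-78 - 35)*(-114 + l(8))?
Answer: 13786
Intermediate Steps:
l(m) = -8 (l(m) = 2*(-4) = -8)
(-78 - 35)*(-114 + l(8)) = (-78 - 35)*(-114 - 8) = -113*(-122) = 13786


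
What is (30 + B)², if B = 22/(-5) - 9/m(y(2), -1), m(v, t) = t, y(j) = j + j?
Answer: 29929/25 ≈ 1197.2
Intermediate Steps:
y(j) = 2*j
B = 23/5 (B = 22/(-5) - 9/(-1) = 22*(-⅕) - 9*(-1) = -22/5 + 9 = 23/5 ≈ 4.6000)
(30 + B)² = (30 + 23/5)² = (173/5)² = 29929/25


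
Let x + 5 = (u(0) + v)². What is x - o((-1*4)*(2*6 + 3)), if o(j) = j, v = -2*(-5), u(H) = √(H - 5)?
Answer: 150 + 20*I*√5 ≈ 150.0 + 44.721*I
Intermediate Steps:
u(H) = √(-5 + H)
v = 10
x = -5 + (10 + I*√5)² (x = -5 + (√(-5 + 0) + 10)² = -5 + (√(-5) + 10)² = -5 + (I*√5 + 10)² = -5 + (10 + I*√5)² ≈ 90.0 + 44.721*I)
x - o((-1*4)*(2*6 + 3)) = (90 + 20*I*√5) - (-1*4)*(2*6 + 3) = (90 + 20*I*√5) - (-4)*(12 + 3) = (90 + 20*I*√5) - (-4)*15 = (90 + 20*I*√5) - 1*(-60) = (90 + 20*I*√5) + 60 = 150 + 20*I*√5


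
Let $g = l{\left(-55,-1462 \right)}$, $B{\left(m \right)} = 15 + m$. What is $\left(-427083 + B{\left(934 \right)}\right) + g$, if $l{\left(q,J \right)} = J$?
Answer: $-427596$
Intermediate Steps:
$g = -1462$
$\left(-427083 + B{\left(934 \right)}\right) + g = \left(-427083 + \left(15 + 934\right)\right) - 1462 = \left(-427083 + 949\right) - 1462 = -426134 - 1462 = -427596$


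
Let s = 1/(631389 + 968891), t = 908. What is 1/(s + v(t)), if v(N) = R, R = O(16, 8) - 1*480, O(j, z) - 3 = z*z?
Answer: -1600280/660915639 ≈ -0.0024213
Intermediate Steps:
O(j, z) = 3 + z**2 (O(j, z) = 3 + z*z = 3 + z**2)
s = 1/1600280 ≈ 6.2489e-7
R = -413 (R = (3 + 8**2) - 1*480 = (3 + 64) - 480 = 67 - 480 = -413)
v(N) = -413
1/(s + v(t)) = 1/(1/1600280 - 413) = 1/(-660915639/1600280) = -1600280/660915639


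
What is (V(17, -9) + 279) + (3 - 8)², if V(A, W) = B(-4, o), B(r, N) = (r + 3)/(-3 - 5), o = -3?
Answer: 2433/8 ≈ 304.13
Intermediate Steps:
B(r, N) = -3/8 - r/8 (B(r, N) = (3 + r)/(-8) = (3 + r)*(-⅛) = -3/8 - r/8)
V(A, W) = ⅛ (V(A, W) = -3/8 - ⅛*(-4) = -3/8 + ½ = ⅛)
(V(17, -9) + 279) + (3 - 8)² = (⅛ + 279) + (3 - 8)² = 2233/8 + (-5)² = 2233/8 + 25 = 2433/8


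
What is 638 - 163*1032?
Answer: -167578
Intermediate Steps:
638 - 163*1032 = 638 - 168216 = -167578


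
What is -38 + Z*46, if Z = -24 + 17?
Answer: -360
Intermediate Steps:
Z = -7
-38 + Z*46 = -38 - 7*46 = -38 - 322 = -360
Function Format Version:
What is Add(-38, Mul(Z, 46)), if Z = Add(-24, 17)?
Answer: -360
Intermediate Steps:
Z = -7
Add(-38, Mul(Z, 46)) = Add(-38, Mul(-7, 46)) = Add(-38, -322) = -360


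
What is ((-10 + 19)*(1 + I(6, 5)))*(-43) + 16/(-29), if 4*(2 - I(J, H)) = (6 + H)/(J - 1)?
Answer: -550247/580 ≈ -948.70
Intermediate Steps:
I(J, H) = 2 - (6 + H)/(4*(-1 + J)) (I(J, H) = 2 - (6 + H)/(4*(J - 1)) = 2 - (6 + H)/(4*(-1 + J)))
((-10 + 19)*(1 + I(6, 5)))*(-43) + 16/(-29) = ((-10 + 19)*(1 + (-14 - 1*5 + 8*6)/(4*(-1 + 6))))*(-43) + 16/(-29) = (9*(1 + (¼)*(-14 - 5 + 48)/5))*(-43) + 16*(-1/29) = (9*(1 + (¼)*(⅕)*29))*(-43) - 16/29 = (9*(1 + 29/20))*(-43) - 16/29 = (9*(49/20))*(-43) - 16/29 = (441/20)*(-43) - 16/29 = -18963/20 - 16/29 = -550247/580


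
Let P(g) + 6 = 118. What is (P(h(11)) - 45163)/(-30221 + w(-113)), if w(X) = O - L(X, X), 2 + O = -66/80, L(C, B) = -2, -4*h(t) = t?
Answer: 1802040/1208873 ≈ 1.4907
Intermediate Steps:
h(t) = -t/4
P(g) = 112 (P(g) = -6 + 118 = 112)
O = -113/40 (O = -2 - 66/80 = -2 - 66*1/80 = -2 - 33/40 = -113/40 ≈ -2.8250)
w(X) = -33/40 (w(X) = -113/40 - 1*(-2) = -113/40 + 2 = -33/40)
(P(h(11)) - 45163)/(-30221 + w(-113)) = (112 - 45163)/(-30221 - 33/40) = -45051/(-1208873/40) = -45051*(-40/1208873) = 1802040/1208873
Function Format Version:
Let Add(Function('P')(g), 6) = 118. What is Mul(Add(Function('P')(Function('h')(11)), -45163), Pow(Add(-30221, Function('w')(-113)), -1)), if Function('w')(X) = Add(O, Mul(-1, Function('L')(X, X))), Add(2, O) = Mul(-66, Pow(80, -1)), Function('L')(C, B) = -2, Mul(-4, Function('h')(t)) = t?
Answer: Rational(1802040, 1208873) ≈ 1.4907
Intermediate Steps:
Function('h')(t) = Mul(Rational(-1, 4), t)
Function('P')(g) = 112 (Function('P')(g) = Add(-6, 118) = 112)
O = Rational(-113, 40) (O = Add(-2, Mul(-66, Pow(80, -1))) = Add(-2, Mul(-66, Rational(1, 80))) = Add(-2, Rational(-33, 40)) = Rational(-113, 40) ≈ -2.8250)
Function('w')(X) = Rational(-33, 40) (Function('w')(X) = Add(Rational(-113, 40), Mul(-1, -2)) = Add(Rational(-113, 40), 2) = Rational(-33, 40))
Mul(Add(Function('P')(Function('h')(11)), -45163), Pow(Add(-30221, Function('w')(-113)), -1)) = Mul(Add(112, -45163), Pow(Add(-30221, Rational(-33, 40)), -1)) = Mul(-45051, Pow(Rational(-1208873, 40), -1)) = Mul(-45051, Rational(-40, 1208873)) = Rational(1802040, 1208873)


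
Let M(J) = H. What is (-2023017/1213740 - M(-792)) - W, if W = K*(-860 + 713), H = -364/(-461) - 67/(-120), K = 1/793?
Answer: -278976834869/98602349560 ≈ -2.8293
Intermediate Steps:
K = 1/793 ≈ 0.0012610
H = 74567/55320 (H = -364*(-1/461) - 67*(-1/120) = 364/461 + 67/120 = 74567/55320 ≈ 1.3479)
M(J) = 74567/55320
W = -147/793 (W = (-860 + 713)/793 = (1/793)*(-147) = -147/793 ≈ -0.18537)
(-2023017/1213740 - M(-792)) - W = (-2023017/1213740 - 1*74567/55320) - 1*(-147/793) = (-2023017*1/1213740 - 74567/55320) + 147/793 = (-674339/404580 - 74567/55320) + 147/793 = -374848613/124340920 + 147/793 = -278976834869/98602349560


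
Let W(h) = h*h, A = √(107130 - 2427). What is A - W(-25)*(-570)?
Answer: 356250 + √104703 ≈ 3.5657e+5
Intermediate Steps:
A = √104703 ≈ 323.58
W(h) = h²
A - W(-25)*(-570) = √104703 - (-25)²*(-570) = √104703 - 625*(-570) = √104703 - 1*(-356250) = √104703 + 356250 = 356250 + √104703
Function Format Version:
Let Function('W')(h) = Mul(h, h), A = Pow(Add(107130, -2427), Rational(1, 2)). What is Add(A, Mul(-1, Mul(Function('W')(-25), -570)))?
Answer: Add(356250, Pow(104703, Rational(1, 2))) ≈ 3.5657e+5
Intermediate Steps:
A = Pow(104703, Rational(1, 2)) ≈ 323.58
Function('W')(h) = Pow(h, 2)
Add(A, Mul(-1, Mul(Function('W')(-25), -570))) = Add(Pow(104703, Rational(1, 2)), Mul(-1, Mul(Pow(-25, 2), -570))) = Add(Pow(104703, Rational(1, 2)), Mul(-1, Mul(625, -570))) = Add(Pow(104703, Rational(1, 2)), Mul(-1, -356250)) = Add(Pow(104703, Rational(1, 2)), 356250) = Add(356250, Pow(104703, Rational(1, 2)))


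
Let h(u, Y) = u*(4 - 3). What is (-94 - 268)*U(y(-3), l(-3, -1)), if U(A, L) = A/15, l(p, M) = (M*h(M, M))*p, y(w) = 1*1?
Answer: -362/15 ≈ -24.133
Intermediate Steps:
h(u, Y) = u (h(u, Y) = u*1 = u)
y(w) = 1
l(p, M) = p*M**2 (l(p, M) = (M*M)*p = M**2*p = p*M**2)
U(A, L) = A/15 (U(A, L) = A*(1/15) = A/15)
(-94 - 268)*U(y(-3), l(-3, -1)) = (-94 - 268)*((1/15)*1) = -362*1/15 = -362/15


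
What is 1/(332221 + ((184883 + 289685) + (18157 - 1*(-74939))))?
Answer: 1/899885 ≈ 1.1113e-6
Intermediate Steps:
1/(332221 + ((184883 + 289685) + (18157 - 1*(-74939)))) = 1/(332221 + (474568 + (18157 + 74939))) = 1/(332221 + (474568 + 93096)) = 1/(332221 + 567664) = 1/899885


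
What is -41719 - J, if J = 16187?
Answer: -57906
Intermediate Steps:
-41719 - J = -41719 - 1*16187 = -41719 - 16187 = -57906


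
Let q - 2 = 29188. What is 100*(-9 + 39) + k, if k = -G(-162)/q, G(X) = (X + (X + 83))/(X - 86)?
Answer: 21717359759/7239120 ≈ 3000.0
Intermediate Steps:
q = 29190 (q = 2 + 29188 = 29190)
G(X) = (83 + 2*X)/(-86 + X) (G(X) = (X + (83 + X))/(-86 + X) = (83 + 2*X)/(-86 + X))
k = -241/7239120 (k = -(83 + 2*(-162))/(-86 - 162)/29190 = -(83 - 324)/(-248)/29190 = -(-1/248*(-241))/29190 = -241/(248*29190) = -1*241/7239120 = -241/7239120 ≈ -3.3291e-5)
100*(-9 + 39) + k = 100*(-9 + 39) - 241/7239120 = 100*30 - 241/7239120 = 3000 - 241/7239120 = 21717359759/7239120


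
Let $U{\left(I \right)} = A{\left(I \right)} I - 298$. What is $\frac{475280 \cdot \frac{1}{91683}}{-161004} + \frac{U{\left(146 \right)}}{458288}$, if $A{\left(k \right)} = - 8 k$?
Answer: $- \frac{315229590989909}{845617535027352} \approx -0.37278$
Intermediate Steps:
$U{\left(I \right)} = -298 - 8 I^{2}$ ($U{\left(I \right)} = - 8 I I - 298 = - 8 I^{2} - 298 = -298 - 8 I^{2}$)
$\frac{475280 \cdot \frac{1}{91683}}{-161004} + \frac{U{\left(146 \right)}}{458288} = \frac{475280 \cdot \frac{1}{91683}}{-161004} + \frac{-298 - 8 \cdot 146^{2}}{458288} = 475280 \cdot \frac{1}{91683} \left(- \frac{1}{161004}\right) + \left(-298 - 170528\right) \frac{1}{458288} = \frac{475280}{91683} \left(- \frac{1}{161004}\right) + \left(-298 - 170528\right) \frac{1}{458288} = - \frac{118820}{3690332433} - \frac{85413}{229144} = - \frac{315229590989909}{845617535027352}$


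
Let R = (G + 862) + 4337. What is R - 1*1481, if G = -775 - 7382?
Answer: -4439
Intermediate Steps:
G = -8157
R = -2958 (R = (-8157 + 862) + 4337 = -7295 + 4337 = -2958)
R - 1*1481 = -2958 - 1*1481 = -2958 - 1481 = -4439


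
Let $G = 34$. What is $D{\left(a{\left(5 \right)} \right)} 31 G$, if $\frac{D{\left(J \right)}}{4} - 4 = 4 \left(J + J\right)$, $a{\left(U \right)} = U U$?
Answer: $860064$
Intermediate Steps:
$a{\left(U \right)} = U^{2}$
$D{\left(J \right)} = 16 + 32 J$ ($D{\left(J \right)} = 16 + 4 \cdot 4 \left(J + J\right) = 16 + 4 \cdot 4 \cdot 2 J = 16 + 4 \cdot 8 J = 16 + 32 J$)
$D{\left(a{\left(5 \right)} \right)} 31 G = \left(16 + 32 \cdot 5^{2}\right) 31 \cdot 34 = \left(16 + 32 \cdot 25\right) 31 \cdot 34 = \left(16 + 800\right) 31 \cdot 34 = 816 \cdot 31 \cdot 34 = 25296 \cdot 34 = 860064$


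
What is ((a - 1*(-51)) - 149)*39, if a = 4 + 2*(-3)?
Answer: -3900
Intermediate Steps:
a = -2 (a = 4 - 6 = -2)
((a - 1*(-51)) - 149)*39 = ((-2 - 1*(-51)) - 149)*39 = ((-2 + 51) - 149)*39 = (49 - 149)*39 = -100*39 = -3900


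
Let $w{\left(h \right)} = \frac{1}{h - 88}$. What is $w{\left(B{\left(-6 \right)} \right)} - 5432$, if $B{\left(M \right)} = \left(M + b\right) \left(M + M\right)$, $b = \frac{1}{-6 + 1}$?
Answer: $- \frac{369381}{68} \approx -5432.1$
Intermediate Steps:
$b = - \frac{1}{5}$ ($b = \frac{1}{-5} = - \frac{1}{5} \approx -0.2$)
$B{\left(M \right)} = 2 M \left(- \frac{1}{5} + M\right)$ ($B{\left(M \right)} = \left(M - \frac{1}{5}\right) \left(M + M\right) = \left(- \frac{1}{5} + M\right) 2 M = 2 M \left(- \frac{1}{5} + M\right)$)
$w{\left(h \right)} = \frac{1}{-88 + h}$
$w{\left(B{\left(-6 \right)} \right)} - 5432 = \frac{1}{-88 + \frac{2}{5} \left(-6\right) \left(-1 + 5 \left(-6\right)\right)} - 5432 = \frac{1}{-88 + \frac{2}{5} \left(-6\right) \left(-1 - 30\right)} - 5432 = \frac{1}{-88 + \frac{2}{5} \left(-6\right) \left(-31\right)} - 5432 = \frac{1}{-88 + \frac{372}{5}} - 5432 = \frac{1}{- \frac{68}{5}} - 5432 = - \frac{5}{68} - 5432 = - \frac{369381}{68}$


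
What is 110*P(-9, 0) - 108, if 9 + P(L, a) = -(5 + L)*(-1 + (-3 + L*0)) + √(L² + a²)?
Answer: -1868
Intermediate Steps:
P(L, a) = 11 + √(L² + a²) + 4*L (P(L, a) = -9 + (-(5 + L)*(-1 + (-3 + L*0)) + √(L² + a²)) = -9 + (-(5 + L)*(-1 + (-3 + 0)) + √(L² + a²)) = -9 + (-(5 + L)*(-1 - 3) + √(L² + a²)) = -9 + (-(5 + L)*(-4) + √(L² + a²)) = -9 + (-(-20 - 4*L) + √(L² + a²)) = -9 + ((20 + 4*L) + √(L² + a²)) = -9 + (20 + √(L² + a²) + 4*L) = 11 + √(L² + a²) + 4*L)
110*P(-9, 0) - 108 = 110*(11 + √((-9)² + 0²) + 4*(-9)) - 108 = 110*(11 + √(81 + 0) - 36) - 108 = 110*(11 + √81 - 36) - 108 = 110*(11 + 9 - 36) - 108 = 110*(-16) - 108 = -1760 - 108 = -1868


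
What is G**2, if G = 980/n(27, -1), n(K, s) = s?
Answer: 960400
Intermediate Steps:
G = -980 (G = 980/(-1) = 980*(-1) = -980)
G**2 = (-980)**2 = 960400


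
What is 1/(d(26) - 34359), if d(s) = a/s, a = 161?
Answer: -26/893173 ≈ -2.9110e-5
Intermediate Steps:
d(s) = 161/s
1/(d(26) - 34359) = 1/(161/26 - 34359) = 1/(-893173/26) = -26/893173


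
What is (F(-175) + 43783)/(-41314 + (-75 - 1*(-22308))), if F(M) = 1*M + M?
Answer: -43433/19081 ≈ -2.2762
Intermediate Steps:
F(M) = 2*M (F(M) = M + M = 2*M)
(F(-175) + 43783)/(-41314 + (-75 - 1*(-22308))) = (2*(-175) + 43783)/(-41314 + (-75 - 1*(-22308))) = (-350 + 43783)/(-41314 + (-75 + 22308)) = 43433/(-41314 + 22233) = 43433/(-19081) = 43433*(-1/19081) = -43433/19081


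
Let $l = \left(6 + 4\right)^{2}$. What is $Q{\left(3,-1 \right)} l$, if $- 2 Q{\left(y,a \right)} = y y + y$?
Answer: $-600$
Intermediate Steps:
$Q{\left(y,a \right)} = - \frac{y}{2} - \frac{y^{2}}{2}$ ($Q{\left(y,a \right)} = - \frac{y y + y}{2} = - \frac{y^{2} + y}{2} = - \frac{y + y^{2}}{2} = - \frac{y}{2} - \frac{y^{2}}{2}$)
$l = 100$ ($l = 10^{2} = 100$)
$Q{\left(3,-1 \right)} l = \left(- \frac{1}{2}\right) 3 \left(1 + 3\right) 100 = \left(- \frac{1}{2}\right) 3 \cdot 4 \cdot 100 = \left(-6\right) 100 = -600$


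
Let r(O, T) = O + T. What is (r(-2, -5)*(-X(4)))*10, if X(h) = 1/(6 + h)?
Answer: 7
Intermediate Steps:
(r(-2, -5)*(-X(4)))*10 = ((-2 - 5)*(-1/(6 + 4)))*10 = -(-7)/10*10 = -7*(-1/10)*10 = (7/10)*10 = 7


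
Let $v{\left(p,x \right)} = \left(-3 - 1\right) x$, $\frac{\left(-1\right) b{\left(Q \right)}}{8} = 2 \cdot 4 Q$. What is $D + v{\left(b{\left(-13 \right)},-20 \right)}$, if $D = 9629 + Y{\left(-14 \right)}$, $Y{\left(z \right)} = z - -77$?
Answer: $9772$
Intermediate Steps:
$b{\left(Q \right)} = - 64 Q$ ($b{\left(Q \right)} = - 8 \cdot 2 \cdot 4 Q = - 8 \cdot 8 Q = - 64 Q$)
$v{\left(p,x \right)} = - 4 x$ ($v{\left(p,x \right)} = \left(-3 - 1\right) x = - 4 x$)
$Y{\left(z \right)} = 77 + z$ ($Y{\left(z \right)} = z + 77 = 77 + z$)
$D = 9692$ ($D = 9629 + \left(77 - 14\right) = 9629 + 63 = 9692$)
$D + v{\left(b{\left(-13 \right)},-20 \right)} = 9692 - -80 = 9692 + 80 = 9772$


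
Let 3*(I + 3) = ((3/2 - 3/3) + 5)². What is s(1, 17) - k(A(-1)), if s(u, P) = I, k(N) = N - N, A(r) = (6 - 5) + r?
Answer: 85/12 ≈ 7.0833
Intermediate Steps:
A(r) = 1 + r
k(N) = 0
I = 85/12 (I = -3 + ((3/2 - 3/3) + 5)²/3 = -3 + ((3*(½) - 3*⅓) + 5)²/3 = -3 + ((3/2 - 1) + 5)²/3 = -3 + (½ + 5)²/3 = -3 + (11/2)²/3 = -3 + (⅓)*(121/4) = -3 + 121/12 = 85/12 ≈ 7.0833)
s(u, P) = 85/12
s(1, 17) - k(A(-1)) = 85/12 - 1*0 = 85/12 + 0 = 85/12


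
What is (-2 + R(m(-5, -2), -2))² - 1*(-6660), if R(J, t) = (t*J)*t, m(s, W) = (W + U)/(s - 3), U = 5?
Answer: 26689/4 ≈ 6672.3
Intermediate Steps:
m(s, W) = (5 + W)/(-3 + s) (m(s, W) = (W + 5)/(s - 3) = (5 + W)/(-3 + s))
R(J, t) = J*t² (R(J, t) = (J*t)*t = J*t²)
(-2 + R(m(-5, -2), -2))² - 1*(-6660) = (-2 + ((5 - 2)/(-3 - 5))*(-2)²)² - 1*(-6660) = (-2 + (3/(-8))*4)² + 6660 = (-2 - ⅛*3*4)² + 6660 = (-2 - 3/8*4)² + 6660 = (-2 - 3/2)² + 6660 = (-7/2)² + 6660 = 49/4 + 6660 = 26689/4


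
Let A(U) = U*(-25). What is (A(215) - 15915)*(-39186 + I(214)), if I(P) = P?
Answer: 829713880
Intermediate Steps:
A(U) = -25*U
(A(215) - 15915)*(-39186 + I(214)) = (-25*215 - 15915)*(-39186 + 214) = (-5375 - 15915)*(-38972) = -21290*(-38972) = 829713880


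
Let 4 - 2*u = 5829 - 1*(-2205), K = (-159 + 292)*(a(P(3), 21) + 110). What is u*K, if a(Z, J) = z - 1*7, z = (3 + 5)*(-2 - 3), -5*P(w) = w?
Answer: -33641685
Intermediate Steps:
P(w) = -w/5
z = -40 (z = 8*(-5) = -40)
a(Z, J) = -47 (a(Z, J) = -40 - 1*7 = -40 - 7 = -47)
K = 8379 (K = (-159 + 292)*(-47 + 110) = 133*63 = 8379)
u = -4015 (u = 2 - (5829 - 1*(-2205))/2 = 2 - (5829 + 2205)/2 = 2 - 1/2*8034 = 2 - 4017 = -4015)
u*K = -4015*8379 = -33641685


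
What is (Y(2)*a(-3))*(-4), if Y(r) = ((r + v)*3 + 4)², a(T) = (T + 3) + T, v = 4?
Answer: 5808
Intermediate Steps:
a(T) = 3 + 2*T (a(T) = (3 + T) + T = 3 + 2*T)
Y(r) = (16 + 3*r)² (Y(r) = ((r + 4)*3 + 4)² = ((4 + r)*3 + 4)² = ((12 + 3*r) + 4)² = (16 + 3*r)²)
(Y(2)*a(-3))*(-4) = ((16 + 3*2)²*(3 + 2*(-3)))*(-4) = ((16 + 6)²*(3 - 6))*(-4) = (22²*(-3))*(-4) = (484*(-3))*(-4) = -1452*(-4) = 5808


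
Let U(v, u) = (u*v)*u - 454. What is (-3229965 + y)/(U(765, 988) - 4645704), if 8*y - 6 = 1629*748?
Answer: -12310611/2968416008 ≈ -0.0041472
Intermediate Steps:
U(v, u) = -454 + v*u² (U(v, u) = v*u² - 454 = -454 + v*u²)
y = 609249/4 (y = ¾ + (1629*748)/8 = ¾ + (⅛)*1218492 = ¾ + 304623/2 = 609249/4 ≈ 1.5231e+5)
(-3229965 + y)/(U(765, 988) - 4645704) = (-3229965 + 609249/4)/((-454 + 765*988²) - 4645704) = -12310611/(4*((-454 + 765*976144) - 4645704)) = -12310611/(4*((-454 + 746750160) - 4645704)) = -12310611/(4*(746749706 - 4645704)) = -12310611/4/742104002 = -12310611/4*1/742104002 = -12310611/2968416008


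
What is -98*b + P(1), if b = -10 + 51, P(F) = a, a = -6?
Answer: -4024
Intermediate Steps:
P(F) = -6
b = 41
-98*b + P(1) = -98*41 - 6 = -4018 - 6 = -4024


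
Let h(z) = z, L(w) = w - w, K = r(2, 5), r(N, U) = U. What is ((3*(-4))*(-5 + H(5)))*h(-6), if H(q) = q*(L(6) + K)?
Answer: 1440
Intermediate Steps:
K = 5
L(w) = 0
H(q) = 5*q (H(q) = q*(0 + 5) = q*5 = 5*q)
((3*(-4))*(-5 + H(5)))*h(-6) = ((3*(-4))*(-5 + 5*5))*(-6) = -12*(-5 + 25)*(-6) = -12*20*(-6) = -240*(-6) = 1440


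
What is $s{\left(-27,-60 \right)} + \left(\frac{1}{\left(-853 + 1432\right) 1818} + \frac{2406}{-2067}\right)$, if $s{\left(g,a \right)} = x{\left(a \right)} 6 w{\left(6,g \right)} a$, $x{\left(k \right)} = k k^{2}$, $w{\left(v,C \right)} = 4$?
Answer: $\frac{225583798956117845}{725256558} \approx 3.1104 \cdot 10^{8}$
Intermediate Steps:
$x{\left(k \right)} = k^{3}$
$s{\left(g,a \right)} = 24 a^{4}$ ($s{\left(g,a \right)} = a^{3} \cdot 6 \cdot 4 a = 6 a^{3} \cdot 4 a = 24 a^{3} a = 24 a^{4}$)
$s{\left(-27,-60 \right)} + \left(\frac{1}{\left(-853 + 1432\right) 1818} + \frac{2406}{-2067}\right) = 24 \left(-60\right)^{4} + \left(\frac{1}{\left(-853 + 1432\right) 1818} + \frac{2406}{-2067}\right) = 24 \cdot 12960000 + \left(\frac{1}{579} \cdot \frac{1}{1818} + 2406 \left(- \frac{1}{2067}\right)\right) = 311040000 + \left(\frac{1}{579} \cdot \frac{1}{1818} - \frac{802}{689}\right) = 311040000 + \left(\frac{1}{1052622} - \frac{802}{689}\right) = 311040000 - \frac{844202155}{725256558} = \frac{225583798956117845}{725256558}$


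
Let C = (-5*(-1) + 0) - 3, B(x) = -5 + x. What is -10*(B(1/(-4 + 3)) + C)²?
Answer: -160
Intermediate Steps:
C = 2 (C = (5 + 0) - 3 = 5 - 3 = 2)
-10*(B(1/(-4 + 3)) + C)² = -10*((-5 + 1/(-4 + 3)) + 2)² = -10*((-5 + 1/(-1)) + 2)² = -10*((-5 - 1) + 2)² = -10*(-6 + 2)² = -10*(-4)² = -10*16 = -160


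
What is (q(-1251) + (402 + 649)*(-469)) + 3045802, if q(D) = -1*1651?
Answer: 2551232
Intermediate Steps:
q(D) = -1651
(q(-1251) + (402 + 649)*(-469)) + 3045802 = (-1651 + (402 + 649)*(-469)) + 3045802 = (-1651 + 1051*(-469)) + 3045802 = (-1651 - 492919) + 3045802 = -494570 + 3045802 = 2551232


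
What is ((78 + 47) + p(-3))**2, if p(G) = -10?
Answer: 13225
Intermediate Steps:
((78 + 47) + p(-3))**2 = ((78 + 47) - 10)**2 = (125 - 10)**2 = 115**2 = 13225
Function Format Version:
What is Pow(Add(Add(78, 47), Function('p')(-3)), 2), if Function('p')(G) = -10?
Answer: 13225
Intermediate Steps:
Pow(Add(Add(78, 47), Function('p')(-3)), 2) = Pow(Add(Add(78, 47), -10), 2) = Pow(Add(125, -10), 2) = Pow(115, 2) = 13225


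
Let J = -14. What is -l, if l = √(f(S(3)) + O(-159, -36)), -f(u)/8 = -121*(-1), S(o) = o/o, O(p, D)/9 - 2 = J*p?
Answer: -2*√4771 ≈ -138.14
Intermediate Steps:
O(p, D) = 18 - 126*p (O(p, D) = 18 + 9*(-14*p) = 18 - 126*p)
S(o) = 1
f(u) = -968 (f(u) = -(-968)*(-1) = -8*121 = -968)
l = 2*√4771 (l = √(-968 + (18 - 126*(-159))) = √(-968 + (18 + 20034)) = √(-968 + 20052) = √19084 = 2*√4771 ≈ 138.14)
-l = -2*√4771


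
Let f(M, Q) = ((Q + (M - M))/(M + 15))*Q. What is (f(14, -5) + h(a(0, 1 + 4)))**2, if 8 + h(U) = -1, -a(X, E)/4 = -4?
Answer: 55696/841 ≈ 66.226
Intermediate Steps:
a(X, E) = 16 (a(X, E) = -4*(-4) = 16)
h(U) = -9 (h(U) = -8 - 1 = -9)
f(M, Q) = Q**2/(15 + M) (f(M, Q) = ((Q + 0)/(15 + M))*Q = (Q/(15 + M))*Q = Q**2/(15 + M))
(f(14, -5) + h(a(0, 1 + 4)))**2 = ((-5)**2/(15 + 14) - 9)**2 = (25/29 - 9)**2 = (-236/29)**2 = 55696/841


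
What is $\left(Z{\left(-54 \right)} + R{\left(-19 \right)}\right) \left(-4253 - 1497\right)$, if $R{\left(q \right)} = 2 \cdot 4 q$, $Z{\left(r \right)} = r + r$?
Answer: $1495000$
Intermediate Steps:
$Z{\left(r \right)} = 2 r$
$R{\left(q \right)} = 8 q$
$\left(Z{\left(-54 \right)} + R{\left(-19 \right)}\right) \left(-4253 - 1497\right) = \left(2 \left(-54\right) + 8 \left(-19\right)\right) \left(-4253 - 1497\right) = \left(-108 - 152\right) \left(-5750\right) = \left(-260\right) \left(-5750\right) = 1495000$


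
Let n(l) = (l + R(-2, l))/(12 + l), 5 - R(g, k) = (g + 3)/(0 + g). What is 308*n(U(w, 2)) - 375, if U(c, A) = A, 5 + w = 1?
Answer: -210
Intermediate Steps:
w = -4 (w = -5 + 1 = -4)
R(g, k) = 5 - (3 + g)/g (R(g, k) = 5 - (g + 3)/(0 + g) = 5 - (3 + g)/g)
n(l) = (11/2 + l)/(12 + l) (n(l) = (l + (4 - 3/(-2)))/(12 + l) = (l + (4 - 3*(-1/2)))/(12 + l) = (l + (4 + 3/2))/(12 + l) = (l + 11/2)/(12 + l) = (11/2 + l)/(12 + l))
308*n(U(w, 2)) - 375 = 308*((11/2 + 2)/(12 + 2)) - 375 = 308*((15/2)/14) - 375 = 308*((1/14)*(15/2)) - 375 = 308*(15/28) - 375 = 165 - 375 = -210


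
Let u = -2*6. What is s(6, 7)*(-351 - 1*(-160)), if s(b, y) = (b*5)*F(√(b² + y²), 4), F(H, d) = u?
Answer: 68760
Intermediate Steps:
u = -12
F(H, d) = -12
s(b, y) = -60*b (s(b, y) = (b*5)*(-12) = (5*b)*(-12) = -60*b)
s(6, 7)*(-351 - 1*(-160)) = (-60*6)*(-351 - 1*(-160)) = -360*(-351 + 160) = -360*(-191) = 68760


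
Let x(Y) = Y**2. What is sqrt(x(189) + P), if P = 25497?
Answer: 3*sqrt(6802) ≈ 247.42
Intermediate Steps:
sqrt(x(189) + P) = sqrt(189**2 + 25497) = sqrt(35721 + 25497) = sqrt(61218) = 3*sqrt(6802)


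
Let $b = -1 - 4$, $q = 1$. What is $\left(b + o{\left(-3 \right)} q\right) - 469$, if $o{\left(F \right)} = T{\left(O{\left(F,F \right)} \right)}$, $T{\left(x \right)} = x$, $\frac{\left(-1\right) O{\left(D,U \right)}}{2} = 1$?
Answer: $-476$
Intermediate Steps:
$O{\left(D,U \right)} = -2$ ($O{\left(D,U \right)} = \left(-2\right) 1 = -2$)
$o{\left(F \right)} = -2$
$b = -5$
$\left(b + o{\left(-3 \right)} q\right) - 469 = \left(-5 - 2\right) - 469 = -7 - 469 = -476$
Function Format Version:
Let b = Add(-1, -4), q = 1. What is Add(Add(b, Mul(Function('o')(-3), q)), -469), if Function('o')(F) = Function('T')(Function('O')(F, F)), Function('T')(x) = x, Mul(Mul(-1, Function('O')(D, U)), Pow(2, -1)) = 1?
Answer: -476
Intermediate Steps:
Function('O')(D, U) = -2 (Function('O')(D, U) = Mul(-2, 1) = -2)
Function('o')(F) = -2
b = -5
Add(Add(b, Mul(Function('o')(-3), q)), -469) = Add(Add(-5, Mul(-2, 1)), -469) = Add(Add(-5, -2), -469) = Add(-7, -469) = -476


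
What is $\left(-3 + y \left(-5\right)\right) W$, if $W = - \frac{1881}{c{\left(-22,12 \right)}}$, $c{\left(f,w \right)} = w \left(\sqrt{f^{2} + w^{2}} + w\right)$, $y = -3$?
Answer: $\frac{513}{11} - \frac{171 \sqrt{157}}{22} \approx -50.756$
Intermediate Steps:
$c{\left(f,w \right)} = w \left(w + \sqrt{f^{2} + w^{2}}\right)$
$W = - \frac{1881}{144 + 24 \sqrt{157}}$ ($W = - \frac{1881}{12 \left(12 + \sqrt{\left(-22\right)^{2} + 12^{2}}\right)} = - \frac{1881}{12 \left(12 + \sqrt{484 + 144}\right)} = - \frac{1881}{12 \left(12 + \sqrt{628}\right)} = - \frac{1881}{12 \left(12 + 2 \sqrt{157}\right)} = - \frac{1881}{144 + 24 \sqrt{157}} \approx -4.2296$)
$\left(-3 + y \left(-5\right)\right) W = \left(-3 - -15\right) \left(\frac{171}{44} - \frac{57 \sqrt{157}}{88}\right) = \left(-3 + 15\right) \left(\frac{171}{44} - \frac{57 \sqrt{157}}{88}\right) = 12 \left(\frac{171}{44} - \frac{57 \sqrt{157}}{88}\right) = \frac{513}{11} - \frac{171 \sqrt{157}}{22}$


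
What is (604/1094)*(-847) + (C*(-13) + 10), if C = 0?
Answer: -250324/547 ≈ -457.63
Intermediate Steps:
(604/1094)*(-847) + (C*(-13) + 10) = (604/1094)*(-847) + (0*(-13) + 10) = (604*(1/1094))*(-847) + (0 + 10) = (302/547)*(-847) + 10 = -255794/547 + 10 = -250324/547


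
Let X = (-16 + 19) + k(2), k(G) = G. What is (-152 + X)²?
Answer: 21609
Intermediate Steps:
X = 5 (X = (-16 + 19) + 2 = 3 + 2 = 5)
(-152 + X)² = (-152 + 5)² = (-147)² = 21609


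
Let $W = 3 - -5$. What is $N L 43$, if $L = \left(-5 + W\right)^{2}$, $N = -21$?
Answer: $-8127$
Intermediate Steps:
$W = 8$ ($W = 3 + 5 = 8$)
$L = 9$ ($L = \left(-5 + 8\right)^{2} = 3^{2} = 9$)
$N L 43 = \left(-21\right) 9 \cdot 43 = \left(-189\right) 43 = -8127$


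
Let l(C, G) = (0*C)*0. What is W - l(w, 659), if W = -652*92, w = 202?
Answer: -59984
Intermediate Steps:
l(C, G) = 0 (l(C, G) = 0*0 = 0)
W = -59984
W - l(w, 659) = -59984 - 1*0 = -59984 + 0 = -59984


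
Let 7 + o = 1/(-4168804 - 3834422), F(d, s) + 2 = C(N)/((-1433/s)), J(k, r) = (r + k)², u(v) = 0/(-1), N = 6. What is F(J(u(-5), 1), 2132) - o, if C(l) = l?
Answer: -45034151269/11468622858 ≈ -3.9267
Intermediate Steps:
u(v) = 0 (u(v) = 0*(-1) = 0)
J(k, r) = (k + r)²
F(d, s) = -2 - 6*s/1433 (F(d, s) = -2 + 6/((-1433/s)) = -2 + 6*(-s/1433) = -2 - 6*s/1433)
o = -56022583/8003226 (o = -7 + 1/(-4168804 - 3834422) = -7 + 1/(-8003226) = -7 - 1/8003226 = -56022583/8003226 ≈ -7.0000)
F(J(u(-5), 1), 2132) - o = (-2 - 6/1433*2132) - 1*(-56022583/8003226) = (-2 - 12792/1433) + 56022583/8003226 = -15658/1433 + 56022583/8003226 = -45034151269/11468622858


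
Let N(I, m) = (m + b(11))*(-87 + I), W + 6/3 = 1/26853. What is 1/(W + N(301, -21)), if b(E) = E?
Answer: -26853/57519125 ≈ -0.00046685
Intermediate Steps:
W = -53705/26853 (W = -2 + 1/26853 = -53705/26853 ≈ -2.0000)
N(I, m) = (-87 + I)*(11 + m) (N(I, m) = (m + 11)*(-87 + I) = (11 + m)*(-87 + I) = (-87 + I)*(11 + m))
1/(W + N(301, -21)) = 1/(-53705/26853 + (-957 - 87*(-21) + 11*301 + 301*(-21))) = 1/(-53705/26853 + (-957 + 1827 + 3311 - 6321)) = 1/(-53705/26853 - 2140) = 1/(-57519125/26853) = -26853/57519125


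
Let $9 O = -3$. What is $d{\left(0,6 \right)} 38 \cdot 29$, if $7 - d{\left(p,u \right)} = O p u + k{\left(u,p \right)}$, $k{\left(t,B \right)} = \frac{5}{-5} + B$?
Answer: $8816$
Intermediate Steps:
$O = - \frac{1}{3}$ ($O = \frac{1}{9} \left(-3\right) = - \frac{1}{3} \approx -0.33333$)
$k{\left(t,B \right)} = -1 + B$ ($k{\left(t,B \right)} = 5 \left(- \frac{1}{5}\right) + B = -1 + B$)
$d{\left(p,u \right)} = 8 - p + \frac{p u}{3}$ ($d{\left(p,u \right)} = 7 - \left(- \frac{p}{3} u + \left(-1 + p\right)\right) = 7 - \left(- \frac{p u}{3} + \left(-1 + p\right)\right) = 7 - \left(-1 + p - \frac{p u}{3}\right) = 7 + \left(1 - p + \frac{p u}{3}\right) = 8 - p + \frac{p u}{3}$)
$d{\left(0,6 \right)} 38 \cdot 29 = \left(8 - 0 + \frac{1}{3} \cdot 0 \cdot 6\right) 38 \cdot 29 = \left(8 + 0 + 0\right) 38 \cdot 29 = 8 \cdot 38 \cdot 29 = 304 \cdot 29 = 8816$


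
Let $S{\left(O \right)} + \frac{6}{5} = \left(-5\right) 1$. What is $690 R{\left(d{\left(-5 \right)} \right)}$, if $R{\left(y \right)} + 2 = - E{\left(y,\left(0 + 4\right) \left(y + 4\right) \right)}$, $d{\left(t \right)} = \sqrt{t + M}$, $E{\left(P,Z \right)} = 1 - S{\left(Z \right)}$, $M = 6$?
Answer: $-6348$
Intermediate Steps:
$S{\left(O \right)} = - \frac{31}{5}$ ($S{\left(O \right)} = - \frac{6}{5} - 5 = - \frac{31}{5}$)
$E{\left(P,Z \right)} = \frac{36}{5}$ ($E{\left(P,Z \right)} = 1 - - \frac{31}{5} = 1 + \frac{31}{5} = \frac{36}{5}$)
$d{\left(t \right)} = \sqrt{6 + t}$ ($d{\left(t \right)} = \sqrt{t + 6} = \sqrt{6 + t}$)
$R{\left(y \right)} = - \frac{46}{5}$ ($R{\left(y \right)} = -2 - \frac{36}{5} = - \frac{46}{5}$)
$690 R{\left(d{\left(-5 \right)} \right)} = 690 \left(- \frac{46}{5}\right) = -6348$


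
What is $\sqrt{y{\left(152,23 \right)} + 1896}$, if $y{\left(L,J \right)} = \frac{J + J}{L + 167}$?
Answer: $\frac{\sqrt{192953530}}{319} \approx 43.545$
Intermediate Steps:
$y{\left(L,J \right)} = \frac{2 J}{167 + L}$
$\sqrt{y{\left(152,23 \right)} + 1896} = \sqrt{2 \cdot 23 \frac{1}{167 + 152} + 1896} = \sqrt{2 \cdot 23 \cdot \frac{1}{319} + 1896} = \sqrt{\frac{46}{319} + 1896} = \sqrt{\frac{604870}{319}} = \frac{\sqrt{192953530}}{319}$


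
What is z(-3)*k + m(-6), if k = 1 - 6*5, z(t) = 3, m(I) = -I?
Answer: -81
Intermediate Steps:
k = -29 (k = 1 - 30 = -29)
z(-3)*k + m(-6) = 3*(-29) - 1*(-6) = -87 + 6 = -81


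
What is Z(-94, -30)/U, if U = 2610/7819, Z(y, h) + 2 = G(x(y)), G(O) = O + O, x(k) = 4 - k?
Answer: 758443/1305 ≈ 581.18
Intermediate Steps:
G(O) = 2*O
Z(y, h) = 6 - 2*y (Z(y, h) = -2 + 2*(4 - y) = -2 + (8 - 2*y) = 6 - 2*y)
U = 2610/7819 (U = 2610*(1/7819) = 2610/7819 ≈ 0.33380)
Z(-94, -30)/U = (6 - 2*(-94))/(2610/7819) = (6 + 188)*(7819/2610) = 194*(7819/2610) = 758443/1305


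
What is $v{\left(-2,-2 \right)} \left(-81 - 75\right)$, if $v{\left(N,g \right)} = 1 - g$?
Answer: $-468$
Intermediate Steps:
$v{\left(-2,-2 \right)} \left(-81 - 75\right) = \left(1 - -2\right) \left(-81 - 75\right) = \left(1 + 2\right) \left(-81 - 75\right) = 3 \left(-156\right) = -468$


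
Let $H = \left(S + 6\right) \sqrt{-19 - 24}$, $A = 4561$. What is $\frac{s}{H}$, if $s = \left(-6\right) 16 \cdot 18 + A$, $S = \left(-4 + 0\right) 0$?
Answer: $- \frac{2833 i \sqrt{43}}{258} \approx - 72.005 i$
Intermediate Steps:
$S = 0$ ($S = \left(-4\right) 0 = 0$)
$H = 6 i \sqrt{43}$ ($H = \left(0 + 6\right) \sqrt{-19 - 24} = 6 \sqrt{-43} = 6 i \sqrt{43} \approx 39.345 i$)
$s = 2833$ ($s = \left(-6\right) 16 \cdot 18 + 4561 = \left(-96\right) 18 + 4561 = -1728 + 4561 = 2833$)
$\frac{s}{H} = \frac{2833}{6 i \sqrt{43}} = 2833 \left(- \frac{i \sqrt{43}}{258}\right) = - \frac{2833 i \sqrt{43}}{258}$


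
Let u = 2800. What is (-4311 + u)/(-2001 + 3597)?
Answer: -1511/1596 ≈ -0.94674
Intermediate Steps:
(-4311 + u)/(-2001 + 3597) = (-4311 + 2800)/(-2001 + 3597) = -1511/1596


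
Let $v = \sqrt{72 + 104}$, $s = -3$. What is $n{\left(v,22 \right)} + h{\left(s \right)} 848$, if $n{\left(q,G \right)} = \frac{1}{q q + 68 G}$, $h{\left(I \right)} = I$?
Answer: $- \frac{4253567}{1672} \approx -2544.0$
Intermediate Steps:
$v = 4 \sqrt{11}$ ($v = \sqrt{176} = 4 \sqrt{11} \approx 13.266$)
$n{\left(q,G \right)} = \frac{1}{q^{2} + 68 G}$
$n{\left(v,22 \right)} + h{\left(s \right)} 848 = \frac{1}{\left(4 \sqrt{11}\right)^{2} + 68 \cdot 22} - 2544 = \frac{1}{176 + 1496} - 2544 = \frac{1}{1672} - 2544 = - \frac{4253567}{1672}$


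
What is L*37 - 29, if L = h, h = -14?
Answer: -547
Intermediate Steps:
L = -14
L*37 - 29 = -14*37 - 29 = -518 - 29 = -547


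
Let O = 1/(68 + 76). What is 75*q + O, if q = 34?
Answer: 367201/144 ≈ 2550.0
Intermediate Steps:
O = 1/144 ≈ 0.0069444
75*q + O = 75*34 + 1/144 = 2550 + 1/144 = 367201/144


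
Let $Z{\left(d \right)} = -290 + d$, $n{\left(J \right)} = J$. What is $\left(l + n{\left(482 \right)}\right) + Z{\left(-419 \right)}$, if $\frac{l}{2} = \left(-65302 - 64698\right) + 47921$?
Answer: $-164385$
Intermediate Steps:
$l = -164158$ ($l = 2 \left(\left(-65302 - 64698\right) + 47921\right) = 2 \left(-130000 + 47921\right) = 2 \left(-82079\right) = -164158$)
$\left(l + n{\left(482 \right)}\right) + Z{\left(-419 \right)} = \left(-164158 + 482\right) - 709 = -163676 - 709 = -164385$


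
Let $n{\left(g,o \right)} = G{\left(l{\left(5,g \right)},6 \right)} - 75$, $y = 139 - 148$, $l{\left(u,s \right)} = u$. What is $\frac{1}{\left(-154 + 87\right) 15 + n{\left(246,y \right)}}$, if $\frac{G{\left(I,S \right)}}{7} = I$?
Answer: $- \frac{1}{1045} \approx -0.00095694$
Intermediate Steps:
$G{\left(I,S \right)} = 7 I$
$y = -9$
$n{\left(g,o \right)} = -40$ ($n{\left(g,o \right)} = 7 \cdot 5 - 75 = 35 - 75 = -40$)
$\frac{1}{\left(-154 + 87\right) 15 + n{\left(246,y \right)}} = \frac{1}{\left(-154 + 87\right) 15 - 40} = \frac{1}{\left(-67\right) 15 - 40} = \frac{1}{-1005 - 40} = \frac{1}{-1045} = - \frac{1}{1045}$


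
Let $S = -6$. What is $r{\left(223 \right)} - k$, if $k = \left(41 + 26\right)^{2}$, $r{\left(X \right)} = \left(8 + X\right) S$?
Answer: $-5875$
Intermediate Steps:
$r{\left(X \right)} = -48 - 6 X$ ($r{\left(X \right)} = \left(8 + X\right) \left(-6\right) = -48 - 6 X$)
$k = 4489$ ($k = 67^{2} = 4489$)
$r{\left(223 \right)} - k = \left(-48 - 1338\right) - 4489 = -1386 - 4489 = -5875$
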